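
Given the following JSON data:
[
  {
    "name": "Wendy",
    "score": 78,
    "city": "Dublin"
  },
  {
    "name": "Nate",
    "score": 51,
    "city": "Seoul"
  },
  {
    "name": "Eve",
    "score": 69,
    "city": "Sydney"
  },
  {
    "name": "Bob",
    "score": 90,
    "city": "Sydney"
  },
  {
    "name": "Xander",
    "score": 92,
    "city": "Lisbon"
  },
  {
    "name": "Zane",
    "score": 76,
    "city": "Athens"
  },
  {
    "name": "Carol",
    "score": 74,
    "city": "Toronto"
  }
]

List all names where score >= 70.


Filtering records where score >= 70:
  Wendy (score=78) -> YES
  Nate (score=51) -> no
  Eve (score=69) -> no
  Bob (score=90) -> YES
  Xander (score=92) -> YES
  Zane (score=76) -> YES
  Carol (score=74) -> YES


ANSWER: Wendy, Bob, Xander, Zane, Carol


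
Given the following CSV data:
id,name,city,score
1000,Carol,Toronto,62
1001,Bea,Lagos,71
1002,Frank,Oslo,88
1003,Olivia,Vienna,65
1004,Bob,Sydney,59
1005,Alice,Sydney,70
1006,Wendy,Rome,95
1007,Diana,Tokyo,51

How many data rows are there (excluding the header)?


Counting rows (excluding header):
Header: id,name,city,score
Data rows: 8

ANSWER: 8


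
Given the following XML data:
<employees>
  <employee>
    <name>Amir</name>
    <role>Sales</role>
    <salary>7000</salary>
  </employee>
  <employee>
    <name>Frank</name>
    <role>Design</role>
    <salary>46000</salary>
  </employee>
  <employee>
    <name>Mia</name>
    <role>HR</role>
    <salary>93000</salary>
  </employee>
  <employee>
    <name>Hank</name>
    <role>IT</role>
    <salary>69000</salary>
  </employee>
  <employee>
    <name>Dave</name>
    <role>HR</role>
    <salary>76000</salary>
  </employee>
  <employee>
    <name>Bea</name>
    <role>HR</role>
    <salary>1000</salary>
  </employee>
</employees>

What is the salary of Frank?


Searching for <employee> with <name>Frank</name>
Found at position 2
<salary>46000</salary>

ANSWER: 46000


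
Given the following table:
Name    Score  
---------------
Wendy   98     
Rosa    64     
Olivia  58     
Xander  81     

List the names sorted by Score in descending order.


Sorting by Score (descending):
  Wendy: 98
  Xander: 81
  Rosa: 64
  Olivia: 58


ANSWER: Wendy, Xander, Rosa, Olivia


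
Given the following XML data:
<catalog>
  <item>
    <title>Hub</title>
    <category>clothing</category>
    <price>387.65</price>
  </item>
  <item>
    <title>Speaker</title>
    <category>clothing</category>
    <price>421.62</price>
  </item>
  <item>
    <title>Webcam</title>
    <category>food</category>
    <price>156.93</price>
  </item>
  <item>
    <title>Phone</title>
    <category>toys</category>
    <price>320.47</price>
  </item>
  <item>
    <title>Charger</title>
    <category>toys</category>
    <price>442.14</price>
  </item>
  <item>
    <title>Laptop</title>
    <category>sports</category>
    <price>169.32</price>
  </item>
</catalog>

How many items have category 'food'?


Scanning <item> elements for <category>food</category>:
  Item 3: Webcam -> MATCH
Count: 1

ANSWER: 1


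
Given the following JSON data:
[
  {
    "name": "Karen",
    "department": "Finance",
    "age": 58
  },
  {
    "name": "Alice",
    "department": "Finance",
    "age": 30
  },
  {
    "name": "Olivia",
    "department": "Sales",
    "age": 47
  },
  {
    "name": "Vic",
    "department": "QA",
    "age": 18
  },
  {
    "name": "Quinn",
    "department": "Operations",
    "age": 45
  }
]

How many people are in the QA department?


Scanning records for department = QA
  Record 3: Vic
Count: 1

ANSWER: 1


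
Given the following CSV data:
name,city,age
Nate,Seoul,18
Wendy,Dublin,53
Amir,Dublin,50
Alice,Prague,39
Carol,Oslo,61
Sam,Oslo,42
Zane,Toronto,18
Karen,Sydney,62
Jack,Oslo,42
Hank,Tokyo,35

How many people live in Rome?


Scanning city column for 'Rome':
Total matches: 0

ANSWER: 0


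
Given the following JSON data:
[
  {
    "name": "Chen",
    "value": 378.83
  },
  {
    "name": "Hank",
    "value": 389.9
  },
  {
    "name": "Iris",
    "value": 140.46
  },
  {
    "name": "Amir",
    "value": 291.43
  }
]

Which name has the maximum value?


Comparing values:
  Chen: 378.83
  Hank: 389.9
  Iris: 140.46
  Amir: 291.43
Maximum: Hank (389.9)

ANSWER: Hank


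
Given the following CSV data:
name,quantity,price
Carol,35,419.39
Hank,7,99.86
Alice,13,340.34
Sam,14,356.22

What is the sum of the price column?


Values in 'price' column:
  Row 1: 419.39
  Row 2: 99.86
  Row 3: 340.34
  Row 4: 356.22
Sum = 419.39 + 99.86 + 340.34 + 356.22 = 1215.81

ANSWER: 1215.81


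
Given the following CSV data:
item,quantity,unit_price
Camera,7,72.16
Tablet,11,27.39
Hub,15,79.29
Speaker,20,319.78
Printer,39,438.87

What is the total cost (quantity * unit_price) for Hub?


Row: Hub
quantity = 15
unit_price = 79.29
total = 15 * 79.29 = 1189.35

ANSWER: 1189.35


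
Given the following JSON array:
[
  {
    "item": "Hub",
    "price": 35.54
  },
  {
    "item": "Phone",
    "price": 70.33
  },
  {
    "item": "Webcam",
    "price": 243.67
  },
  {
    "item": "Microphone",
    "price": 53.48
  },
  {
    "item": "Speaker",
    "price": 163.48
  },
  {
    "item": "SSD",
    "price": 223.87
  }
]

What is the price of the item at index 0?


Array index 0 -> Hub
price = 35.54

ANSWER: 35.54


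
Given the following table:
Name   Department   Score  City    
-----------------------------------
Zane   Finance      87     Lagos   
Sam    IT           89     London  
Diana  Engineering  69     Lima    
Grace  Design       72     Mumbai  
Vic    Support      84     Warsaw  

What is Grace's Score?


Row 4: Grace
Score = 72

ANSWER: 72


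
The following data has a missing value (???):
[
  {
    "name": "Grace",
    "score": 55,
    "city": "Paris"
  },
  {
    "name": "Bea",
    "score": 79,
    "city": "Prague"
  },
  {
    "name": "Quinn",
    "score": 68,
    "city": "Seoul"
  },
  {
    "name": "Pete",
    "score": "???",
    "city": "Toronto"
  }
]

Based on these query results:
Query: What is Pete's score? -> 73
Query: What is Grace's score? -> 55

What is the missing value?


The missing value is Pete's score
From query: Pete's score = 73

ANSWER: 73


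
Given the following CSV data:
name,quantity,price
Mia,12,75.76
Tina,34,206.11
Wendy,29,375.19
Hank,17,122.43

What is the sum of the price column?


Values in 'price' column:
  Row 1: 75.76
  Row 2: 206.11
  Row 3: 375.19
  Row 4: 122.43
Sum = 75.76 + 206.11 + 375.19 + 122.43 = 779.49

ANSWER: 779.49


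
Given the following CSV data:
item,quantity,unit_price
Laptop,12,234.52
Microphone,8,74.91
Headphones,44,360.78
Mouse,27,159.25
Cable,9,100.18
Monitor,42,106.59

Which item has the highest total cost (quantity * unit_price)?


Computing row totals:
  Laptop: 2814.24
  Microphone: 599.28
  Headphones: 15874.32
  Mouse: 4299.75
  Cable: 901.62
  Monitor: 4476.78
Maximum: Headphones (15874.32)

ANSWER: Headphones


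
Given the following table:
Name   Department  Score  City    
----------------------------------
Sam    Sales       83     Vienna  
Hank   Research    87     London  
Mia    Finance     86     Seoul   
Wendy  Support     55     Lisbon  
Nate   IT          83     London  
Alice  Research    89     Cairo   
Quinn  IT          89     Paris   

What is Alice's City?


Row 6: Alice
City = Cairo

ANSWER: Cairo


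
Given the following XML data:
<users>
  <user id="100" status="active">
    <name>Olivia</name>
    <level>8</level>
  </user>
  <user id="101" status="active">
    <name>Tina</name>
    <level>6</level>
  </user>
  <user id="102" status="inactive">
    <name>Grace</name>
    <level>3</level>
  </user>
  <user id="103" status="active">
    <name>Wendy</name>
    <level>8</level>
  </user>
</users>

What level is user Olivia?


Finding user: Olivia
<level>8</level>

ANSWER: 8


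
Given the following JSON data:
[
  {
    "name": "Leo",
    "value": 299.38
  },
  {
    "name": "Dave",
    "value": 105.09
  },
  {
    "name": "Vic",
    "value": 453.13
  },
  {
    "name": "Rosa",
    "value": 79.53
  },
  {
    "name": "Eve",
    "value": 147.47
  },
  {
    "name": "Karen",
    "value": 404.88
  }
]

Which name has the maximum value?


Comparing values:
  Leo: 299.38
  Dave: 105.09
  Vic: 453.13
  Rosa: 79.53
  Eve: 147.47
  Karen: 404.88
Maximum: Vic (453.13)

ANSWER: Vic


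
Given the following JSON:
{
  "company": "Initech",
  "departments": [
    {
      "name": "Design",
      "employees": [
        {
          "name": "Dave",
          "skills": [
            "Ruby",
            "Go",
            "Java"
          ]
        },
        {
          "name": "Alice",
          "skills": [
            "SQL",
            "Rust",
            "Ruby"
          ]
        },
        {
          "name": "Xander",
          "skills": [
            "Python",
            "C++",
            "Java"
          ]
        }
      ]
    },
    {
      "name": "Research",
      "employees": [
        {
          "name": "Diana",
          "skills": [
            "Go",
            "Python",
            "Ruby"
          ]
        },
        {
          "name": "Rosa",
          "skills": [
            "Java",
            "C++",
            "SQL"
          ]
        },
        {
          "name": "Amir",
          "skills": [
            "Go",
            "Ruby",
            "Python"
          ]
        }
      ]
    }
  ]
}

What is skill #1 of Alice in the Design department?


Path: departments[0].employees[1].skills[0]
Value: SQL

ANSWER: SQL


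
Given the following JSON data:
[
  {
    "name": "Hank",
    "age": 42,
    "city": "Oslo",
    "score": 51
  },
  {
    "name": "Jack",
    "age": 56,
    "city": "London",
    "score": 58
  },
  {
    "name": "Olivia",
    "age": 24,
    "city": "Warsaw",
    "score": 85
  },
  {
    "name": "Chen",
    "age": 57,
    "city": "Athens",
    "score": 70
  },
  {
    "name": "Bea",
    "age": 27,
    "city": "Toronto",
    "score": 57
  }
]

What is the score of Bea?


Looking up record where name = Bea
Record index: 4
Field 'score' = 57

ANSWER: 57


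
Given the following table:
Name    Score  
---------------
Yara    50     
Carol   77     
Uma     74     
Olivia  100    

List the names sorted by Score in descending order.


Sorting by Score (descending):
  Olivia: 100
  Carol: 77
  Uma: 74
  Yara: 50


ANSWER: Olivia, Carol, Uma, Yara


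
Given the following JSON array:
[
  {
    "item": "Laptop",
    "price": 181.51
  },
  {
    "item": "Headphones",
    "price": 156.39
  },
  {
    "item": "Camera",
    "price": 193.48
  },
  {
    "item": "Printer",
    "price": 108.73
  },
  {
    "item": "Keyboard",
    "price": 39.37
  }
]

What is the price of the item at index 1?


Array index 1 -> Headphones
price = 156.39

ANSWER: 156.39


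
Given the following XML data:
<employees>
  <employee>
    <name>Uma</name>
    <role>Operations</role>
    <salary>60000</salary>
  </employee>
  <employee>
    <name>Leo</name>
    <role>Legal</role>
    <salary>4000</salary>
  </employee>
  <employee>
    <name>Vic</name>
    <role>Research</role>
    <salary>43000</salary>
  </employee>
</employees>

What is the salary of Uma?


Searching for <employee> with <name>Uma</name>
Found at position 1
<salary>60000</salary>

ANSWER: 60000


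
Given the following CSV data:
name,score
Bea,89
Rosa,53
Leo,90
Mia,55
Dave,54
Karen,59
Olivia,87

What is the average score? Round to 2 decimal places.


Scores: 89, 53, 90, 55, 54, 59, 87
Sum = 487
Count = 7
Average = 487 / 7 = 69.57

ANSWER: 69.57


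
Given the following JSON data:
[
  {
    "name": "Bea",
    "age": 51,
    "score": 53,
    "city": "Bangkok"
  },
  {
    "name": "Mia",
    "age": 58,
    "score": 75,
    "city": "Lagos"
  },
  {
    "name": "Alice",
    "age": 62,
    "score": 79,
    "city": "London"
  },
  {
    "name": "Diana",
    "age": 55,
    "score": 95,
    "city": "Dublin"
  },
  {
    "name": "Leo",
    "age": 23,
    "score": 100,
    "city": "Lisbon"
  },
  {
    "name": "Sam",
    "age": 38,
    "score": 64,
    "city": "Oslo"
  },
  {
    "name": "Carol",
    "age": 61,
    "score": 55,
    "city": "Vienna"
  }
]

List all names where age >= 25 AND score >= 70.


Checking both conditions:
  Bea (age=51, score=53) -> no
  Mia (age=58, score=75) -> YES
  Alice (age=62, score=79) -> YES
  Diana (age=55, score=95) -> YES
  Leo (age=23, score=100) -> no
  Sam (age=38, score=64) -> no
  Carol (age=61, score=55) -> no


ANSWER: Mia, Alice, Diana


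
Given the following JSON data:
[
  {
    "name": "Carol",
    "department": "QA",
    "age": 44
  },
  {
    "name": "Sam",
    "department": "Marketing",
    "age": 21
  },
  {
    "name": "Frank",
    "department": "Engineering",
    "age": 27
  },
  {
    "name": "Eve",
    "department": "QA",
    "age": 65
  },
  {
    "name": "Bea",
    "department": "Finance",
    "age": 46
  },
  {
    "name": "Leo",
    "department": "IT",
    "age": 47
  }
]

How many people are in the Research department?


Scanning records for department = Research
  No matches found
Count: 0

ANSWER: 0


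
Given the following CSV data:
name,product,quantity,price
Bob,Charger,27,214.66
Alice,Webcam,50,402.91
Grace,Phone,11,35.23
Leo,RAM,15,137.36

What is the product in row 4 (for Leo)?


Row 4: Leo
Column 'product' = RAM

ANSWER: RAM


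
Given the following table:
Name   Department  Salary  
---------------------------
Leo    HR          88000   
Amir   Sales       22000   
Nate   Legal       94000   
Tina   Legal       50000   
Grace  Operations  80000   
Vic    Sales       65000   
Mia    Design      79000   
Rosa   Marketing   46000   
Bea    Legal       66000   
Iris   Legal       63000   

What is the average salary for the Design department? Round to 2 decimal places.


Design department members:
  Mia: 79000
Sum = 79000
Count = 1
Average = 79000 / 1 = 79000.00

ANSWER: 79000.00


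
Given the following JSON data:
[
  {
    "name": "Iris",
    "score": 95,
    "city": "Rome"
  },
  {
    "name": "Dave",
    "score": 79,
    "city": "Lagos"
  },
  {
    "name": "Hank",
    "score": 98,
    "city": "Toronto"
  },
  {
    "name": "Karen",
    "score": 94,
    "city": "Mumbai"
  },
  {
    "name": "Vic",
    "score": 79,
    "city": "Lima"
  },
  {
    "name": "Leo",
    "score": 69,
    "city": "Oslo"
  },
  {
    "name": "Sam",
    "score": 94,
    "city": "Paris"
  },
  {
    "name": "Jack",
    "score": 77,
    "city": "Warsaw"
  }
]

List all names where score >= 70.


Filtering records where score >= 70:
  Iris (score=95) -> YES
  Dave (score=79) -> YES
  Hank (score=98) -> YES
  Karen (score=94) -> YES
  Vic (score=79) -> YES
  Leo (score=69) -> no
  Sam (score=94) -> YES
  Jack (score=77) -> YES


ANSWER: Iris, Dave, Hank, Karen, Vic, Sam, Jack


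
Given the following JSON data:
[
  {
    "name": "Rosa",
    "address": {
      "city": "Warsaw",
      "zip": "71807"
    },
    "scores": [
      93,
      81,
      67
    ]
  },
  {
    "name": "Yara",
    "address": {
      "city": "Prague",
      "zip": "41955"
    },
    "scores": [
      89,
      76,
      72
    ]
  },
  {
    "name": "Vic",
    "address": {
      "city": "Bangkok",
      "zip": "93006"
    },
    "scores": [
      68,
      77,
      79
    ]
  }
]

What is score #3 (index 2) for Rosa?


Path: records[0].scores[2]
Value: 67

ANSWER: 67


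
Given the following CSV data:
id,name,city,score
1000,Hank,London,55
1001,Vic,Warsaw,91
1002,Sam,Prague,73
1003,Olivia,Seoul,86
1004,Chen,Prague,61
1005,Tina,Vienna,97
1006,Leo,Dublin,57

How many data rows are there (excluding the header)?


Counting rows (excluding header):
Header: id,name,city,score
Data rows: 7

ANSWER: 7


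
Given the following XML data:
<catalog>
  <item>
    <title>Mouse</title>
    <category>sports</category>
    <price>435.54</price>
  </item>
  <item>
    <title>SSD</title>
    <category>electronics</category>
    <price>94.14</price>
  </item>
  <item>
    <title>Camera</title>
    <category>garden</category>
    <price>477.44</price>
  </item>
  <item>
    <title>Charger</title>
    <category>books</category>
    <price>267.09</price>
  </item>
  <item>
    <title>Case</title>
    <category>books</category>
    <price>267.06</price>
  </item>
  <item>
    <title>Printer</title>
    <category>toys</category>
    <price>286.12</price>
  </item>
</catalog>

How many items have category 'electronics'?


Scanning <item> elements for <category>electronics</category>:
  Item 2: SSD -> MATCH
Count: 1

ANSWER: 1


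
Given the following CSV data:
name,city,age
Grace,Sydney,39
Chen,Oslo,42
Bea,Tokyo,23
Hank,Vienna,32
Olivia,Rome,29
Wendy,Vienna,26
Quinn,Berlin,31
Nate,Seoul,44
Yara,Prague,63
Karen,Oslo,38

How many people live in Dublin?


Scanning city column for 'Dublin':
Total matches: 0

ANSWER: 0


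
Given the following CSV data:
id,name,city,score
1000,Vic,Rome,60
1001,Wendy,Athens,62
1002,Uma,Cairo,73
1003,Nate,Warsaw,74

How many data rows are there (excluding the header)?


Counting rows (excluding header):
Header: id,name,city,score
Data rows: 4

ANSWER: 4


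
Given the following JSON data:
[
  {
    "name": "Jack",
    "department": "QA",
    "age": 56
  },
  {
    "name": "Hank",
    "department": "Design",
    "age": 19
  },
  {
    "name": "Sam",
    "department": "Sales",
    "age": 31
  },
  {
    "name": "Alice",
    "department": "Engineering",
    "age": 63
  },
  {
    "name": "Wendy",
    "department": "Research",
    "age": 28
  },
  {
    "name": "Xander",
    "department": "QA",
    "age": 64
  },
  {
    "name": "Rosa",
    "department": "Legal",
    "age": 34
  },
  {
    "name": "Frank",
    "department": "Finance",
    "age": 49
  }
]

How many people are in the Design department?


Scanning records for department = Design
  Record 1: Hank
Count: 1

ANSWER: 1


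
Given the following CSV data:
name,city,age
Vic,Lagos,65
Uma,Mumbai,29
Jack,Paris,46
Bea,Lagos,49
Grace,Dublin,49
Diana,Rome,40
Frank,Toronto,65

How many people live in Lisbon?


Scanning city column for 'Lisbon':
Total matches: 0

ANSWER: 0


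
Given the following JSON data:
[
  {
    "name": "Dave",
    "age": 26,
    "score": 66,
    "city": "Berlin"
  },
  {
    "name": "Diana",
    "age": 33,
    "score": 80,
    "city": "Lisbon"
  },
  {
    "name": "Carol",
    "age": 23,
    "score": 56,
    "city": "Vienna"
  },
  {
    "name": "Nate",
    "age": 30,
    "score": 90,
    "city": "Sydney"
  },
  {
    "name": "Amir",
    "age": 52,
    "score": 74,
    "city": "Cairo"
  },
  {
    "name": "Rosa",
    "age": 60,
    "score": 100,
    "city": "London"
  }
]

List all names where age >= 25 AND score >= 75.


Checking both conditions:
  Dave (age=26, score=66) -> no
  Diana (age=33, score=80) -> YES
  Carol (age=23, score=56) -> no
  Nate (age=30, score=90) -> YES
  Amir (age=52, score=74) -> no
  Rosa (age=60, score=100) -> YES


ANSWER: Diana, Nate, Rosa


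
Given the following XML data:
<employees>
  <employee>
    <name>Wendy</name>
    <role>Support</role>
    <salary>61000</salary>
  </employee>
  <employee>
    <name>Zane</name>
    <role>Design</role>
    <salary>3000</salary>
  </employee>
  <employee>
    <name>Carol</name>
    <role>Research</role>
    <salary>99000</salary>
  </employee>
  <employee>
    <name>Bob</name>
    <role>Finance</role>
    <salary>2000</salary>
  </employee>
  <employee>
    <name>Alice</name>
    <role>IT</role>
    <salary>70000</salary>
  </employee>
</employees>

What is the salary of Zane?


Searching for <employee> with <name>Zane</name>
Found at position 2
<salary>3000</salary>

ANSWER: 3000


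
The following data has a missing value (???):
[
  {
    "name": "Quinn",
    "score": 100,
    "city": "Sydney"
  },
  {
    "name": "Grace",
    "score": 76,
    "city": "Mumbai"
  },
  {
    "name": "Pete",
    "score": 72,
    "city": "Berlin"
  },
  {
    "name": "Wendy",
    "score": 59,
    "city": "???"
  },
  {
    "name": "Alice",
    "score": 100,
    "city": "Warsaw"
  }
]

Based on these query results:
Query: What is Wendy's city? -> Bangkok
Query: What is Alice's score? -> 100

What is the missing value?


The missing value is Wendy's city
From query: Wendy's city = Bangkok

ANSWER: Bangkok


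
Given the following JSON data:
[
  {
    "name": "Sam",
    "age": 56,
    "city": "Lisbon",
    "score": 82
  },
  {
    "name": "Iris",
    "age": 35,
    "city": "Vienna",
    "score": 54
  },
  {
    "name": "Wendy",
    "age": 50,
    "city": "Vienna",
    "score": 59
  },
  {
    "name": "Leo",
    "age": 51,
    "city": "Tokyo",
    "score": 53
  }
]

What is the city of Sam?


Looking up record where name = Sam
Record index: 0
Field 'city' = Lisbon

ANSWER: Lisbon


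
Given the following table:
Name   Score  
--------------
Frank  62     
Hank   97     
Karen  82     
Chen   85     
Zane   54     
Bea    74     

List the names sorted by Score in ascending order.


Sorting by Score (ascending):
  Zane: 54
  Frank: 62
  Bea: 74
  Karen: 82
  Chen: 85
  Hank: 97


ANSWER: Zane, Frank, Bea, Karen, Chen, Hank


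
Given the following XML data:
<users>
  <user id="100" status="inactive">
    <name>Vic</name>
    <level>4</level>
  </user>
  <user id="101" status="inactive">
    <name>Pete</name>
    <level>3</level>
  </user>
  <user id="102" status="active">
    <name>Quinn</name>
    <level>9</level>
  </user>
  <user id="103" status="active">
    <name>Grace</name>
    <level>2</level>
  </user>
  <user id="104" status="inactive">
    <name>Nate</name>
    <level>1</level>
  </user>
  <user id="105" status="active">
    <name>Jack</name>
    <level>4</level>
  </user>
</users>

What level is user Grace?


Finding user: Grace
<level>2</level>

ANSWER: 2


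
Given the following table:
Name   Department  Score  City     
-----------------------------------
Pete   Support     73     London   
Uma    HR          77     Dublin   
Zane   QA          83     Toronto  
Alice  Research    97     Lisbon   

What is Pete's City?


Row 1: Pete
City = London

ANSWER: London


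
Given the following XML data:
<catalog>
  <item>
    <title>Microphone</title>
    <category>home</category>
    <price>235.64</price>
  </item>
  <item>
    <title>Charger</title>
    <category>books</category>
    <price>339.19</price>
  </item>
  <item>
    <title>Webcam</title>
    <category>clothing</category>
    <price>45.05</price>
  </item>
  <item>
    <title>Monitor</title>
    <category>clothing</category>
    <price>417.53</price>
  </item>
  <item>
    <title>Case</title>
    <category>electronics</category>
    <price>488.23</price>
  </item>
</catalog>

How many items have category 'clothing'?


Scanning <item> elements for <category>clothing</category>:
  Item 3: Webcam -> MATCH
  Item 4: Monitor -> MATCH
Count: 2

ANSWER: 2


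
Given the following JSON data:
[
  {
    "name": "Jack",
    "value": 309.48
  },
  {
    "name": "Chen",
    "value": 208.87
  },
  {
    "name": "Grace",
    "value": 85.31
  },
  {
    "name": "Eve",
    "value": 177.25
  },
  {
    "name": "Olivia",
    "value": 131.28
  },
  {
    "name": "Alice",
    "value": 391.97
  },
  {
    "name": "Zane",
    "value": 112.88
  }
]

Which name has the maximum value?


Comparing values:
  Jack: 309.48
  Chen: 208.87
  Grace: 85.31
  Eve: 177.25
  Olivia: 131.28
  Alice: 391.97
  Zane: 112.88
Maximum: Alice (391.97)

ANSWER: Alice


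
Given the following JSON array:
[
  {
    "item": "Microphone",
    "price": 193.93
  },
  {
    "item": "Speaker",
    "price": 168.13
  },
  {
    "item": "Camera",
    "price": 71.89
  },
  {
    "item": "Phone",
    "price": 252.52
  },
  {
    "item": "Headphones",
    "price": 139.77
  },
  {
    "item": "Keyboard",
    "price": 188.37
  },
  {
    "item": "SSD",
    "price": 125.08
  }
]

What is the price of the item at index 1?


Array index 1 -> Speaker
price = 168.13

ANSWER: 168.13


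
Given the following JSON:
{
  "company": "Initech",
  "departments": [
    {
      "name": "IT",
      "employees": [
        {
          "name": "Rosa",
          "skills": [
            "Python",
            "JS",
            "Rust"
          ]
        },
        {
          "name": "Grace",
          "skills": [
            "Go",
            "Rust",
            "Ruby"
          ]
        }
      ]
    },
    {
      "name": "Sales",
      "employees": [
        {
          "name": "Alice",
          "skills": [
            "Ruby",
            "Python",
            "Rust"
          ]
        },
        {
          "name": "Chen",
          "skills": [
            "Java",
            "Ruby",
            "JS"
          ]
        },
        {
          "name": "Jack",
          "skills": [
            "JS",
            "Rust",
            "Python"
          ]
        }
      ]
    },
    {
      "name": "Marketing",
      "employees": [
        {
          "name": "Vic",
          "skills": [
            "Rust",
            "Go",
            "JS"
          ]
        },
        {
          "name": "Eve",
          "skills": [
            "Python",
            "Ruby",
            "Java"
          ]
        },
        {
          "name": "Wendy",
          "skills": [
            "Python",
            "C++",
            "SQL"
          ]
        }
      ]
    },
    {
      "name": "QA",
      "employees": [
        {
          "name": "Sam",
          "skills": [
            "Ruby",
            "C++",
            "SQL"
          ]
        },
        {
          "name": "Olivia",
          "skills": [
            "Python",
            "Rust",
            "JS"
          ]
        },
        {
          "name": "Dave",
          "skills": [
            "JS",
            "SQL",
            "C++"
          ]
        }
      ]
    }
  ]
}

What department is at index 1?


Path: departments[1].name
Value: Sales

ANSWER: Sales


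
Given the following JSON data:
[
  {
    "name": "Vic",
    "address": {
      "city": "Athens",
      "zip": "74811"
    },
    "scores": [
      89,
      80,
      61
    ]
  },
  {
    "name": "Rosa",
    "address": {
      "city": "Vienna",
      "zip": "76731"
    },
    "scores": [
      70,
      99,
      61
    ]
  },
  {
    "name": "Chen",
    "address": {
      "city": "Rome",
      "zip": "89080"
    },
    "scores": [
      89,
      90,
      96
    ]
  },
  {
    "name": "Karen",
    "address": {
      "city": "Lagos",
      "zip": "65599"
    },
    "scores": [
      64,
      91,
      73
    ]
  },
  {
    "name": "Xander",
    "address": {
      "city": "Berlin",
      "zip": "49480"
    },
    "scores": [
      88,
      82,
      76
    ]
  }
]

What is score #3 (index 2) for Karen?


Path: records[3].scores[2]
Value: 73

ANSWER: 73


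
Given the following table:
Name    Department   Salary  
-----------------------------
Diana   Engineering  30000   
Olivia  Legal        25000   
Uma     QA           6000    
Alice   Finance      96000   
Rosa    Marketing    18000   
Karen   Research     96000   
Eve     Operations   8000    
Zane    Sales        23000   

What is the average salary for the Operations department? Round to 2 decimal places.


Operations department members:
  Eve: 8000
Sum = 8000
Count = 1
Average = 8000 / 1 = 8000.00

ANSWER: 8000.00


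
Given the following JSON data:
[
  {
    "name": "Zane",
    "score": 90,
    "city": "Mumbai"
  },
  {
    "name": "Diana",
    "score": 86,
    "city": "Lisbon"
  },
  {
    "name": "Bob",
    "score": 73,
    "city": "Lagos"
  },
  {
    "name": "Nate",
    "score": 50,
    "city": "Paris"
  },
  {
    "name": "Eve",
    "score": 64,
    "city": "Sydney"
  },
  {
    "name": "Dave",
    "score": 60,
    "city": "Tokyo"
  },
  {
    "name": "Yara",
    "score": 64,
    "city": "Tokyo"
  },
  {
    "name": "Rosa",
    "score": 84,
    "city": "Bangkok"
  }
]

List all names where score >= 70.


Filtering records where score >= 70:
  Zane (score=90) -> YES
  Diana (score=86) -> YES
  Bob (score=73) -> YES
  Nate (score=50) -> no
  Eve (score=64) -> no
  Dave (score=60) -> no
  Yara (score=64) -> no
  Rosa (score=84) -> YES


ANSWER: Zane, Diana, Bob, Rosa


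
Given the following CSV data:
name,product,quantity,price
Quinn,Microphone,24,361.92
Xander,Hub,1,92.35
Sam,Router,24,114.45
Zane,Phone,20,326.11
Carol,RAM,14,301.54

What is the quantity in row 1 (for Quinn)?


Row 1: Quinn
Column 'quantity' = 24

ANSWER: 24


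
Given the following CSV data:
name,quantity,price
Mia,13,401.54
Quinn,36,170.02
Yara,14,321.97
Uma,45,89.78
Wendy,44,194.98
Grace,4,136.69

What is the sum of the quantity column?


Values in 'quantity' column:
  Row 1: 13
  Row 2: 36
  Row 3: 14
  Row 4: 45
  Row 5: 44
  Row 6: 4
Sum = 13 + 36 + 14 + 45 + 44 + 4 = 156

ANSWER: 156


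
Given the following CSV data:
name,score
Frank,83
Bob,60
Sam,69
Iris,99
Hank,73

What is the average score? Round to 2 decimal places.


Scores: 83, 60, 69, 99, 73
Sum = 384
Count = 5
Average = 384 / 5 = 76.80

ANSWER: 76.80


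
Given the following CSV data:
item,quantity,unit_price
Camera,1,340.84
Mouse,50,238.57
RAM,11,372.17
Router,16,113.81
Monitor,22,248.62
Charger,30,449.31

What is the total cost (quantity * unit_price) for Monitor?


Row: Monitor
quantity = 22
unit_price = 248.62
total = 22 * 248.62 = 5469.64

ANSWER: 5469.64


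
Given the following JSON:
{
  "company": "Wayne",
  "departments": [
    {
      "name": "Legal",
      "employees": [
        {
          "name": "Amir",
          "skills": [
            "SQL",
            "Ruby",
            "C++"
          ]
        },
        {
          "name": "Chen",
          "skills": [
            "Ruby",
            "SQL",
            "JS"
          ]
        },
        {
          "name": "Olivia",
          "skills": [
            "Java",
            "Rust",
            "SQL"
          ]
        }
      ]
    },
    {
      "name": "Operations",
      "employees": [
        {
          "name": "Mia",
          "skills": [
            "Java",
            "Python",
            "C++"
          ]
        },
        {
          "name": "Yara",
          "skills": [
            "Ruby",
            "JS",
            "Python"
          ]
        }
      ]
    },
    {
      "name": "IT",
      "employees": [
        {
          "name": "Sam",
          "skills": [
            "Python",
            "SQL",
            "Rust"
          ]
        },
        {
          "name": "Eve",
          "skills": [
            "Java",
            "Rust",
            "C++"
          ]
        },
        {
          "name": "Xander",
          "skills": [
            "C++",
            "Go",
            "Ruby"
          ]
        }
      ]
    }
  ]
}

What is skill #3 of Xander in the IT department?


Path: departments[2].employees[2].skills[2]
Value: Ruby

ANSWER: Ruby


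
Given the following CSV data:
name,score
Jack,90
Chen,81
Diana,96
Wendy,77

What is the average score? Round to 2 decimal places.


Scores: 90, 81, 96, 77
Sum = 344
Count = 4
Average = 344 / 4 = 86.00

ANSWER: 86.00


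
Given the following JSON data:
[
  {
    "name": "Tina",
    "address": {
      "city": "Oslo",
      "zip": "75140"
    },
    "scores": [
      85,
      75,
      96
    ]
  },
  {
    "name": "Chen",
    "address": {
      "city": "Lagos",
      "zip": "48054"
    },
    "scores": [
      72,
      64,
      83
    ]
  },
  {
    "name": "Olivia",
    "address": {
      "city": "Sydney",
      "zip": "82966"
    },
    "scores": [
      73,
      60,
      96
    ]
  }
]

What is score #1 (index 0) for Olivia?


Path: records[2].scores[0]
Value: 73

ANSWER: 73


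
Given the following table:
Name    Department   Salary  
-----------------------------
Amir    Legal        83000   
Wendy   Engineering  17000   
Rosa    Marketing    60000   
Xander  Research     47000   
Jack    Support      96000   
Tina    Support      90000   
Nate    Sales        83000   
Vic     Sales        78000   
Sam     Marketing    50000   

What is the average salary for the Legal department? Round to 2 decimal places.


Legal department members:
  Amir: 83000
Sum = 83000
Count = 1
Average = 83000 / 1 = 83000.00

ANSWER: 83000.00


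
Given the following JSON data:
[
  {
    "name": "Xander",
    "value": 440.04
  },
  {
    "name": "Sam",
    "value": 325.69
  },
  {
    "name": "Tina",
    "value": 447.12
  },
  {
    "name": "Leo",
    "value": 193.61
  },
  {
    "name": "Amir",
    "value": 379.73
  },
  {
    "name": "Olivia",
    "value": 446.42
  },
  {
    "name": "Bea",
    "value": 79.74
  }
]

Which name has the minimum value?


Comparing values:
  Xander: 440.04
  Sam: 325.69
  Tina: 447.12
  Leo: 193.61
  Amir: 379.73
  Olivia: 446.42
  Bea: 79.74
Minimum: Bea (79.74)

ANSWER: Bea


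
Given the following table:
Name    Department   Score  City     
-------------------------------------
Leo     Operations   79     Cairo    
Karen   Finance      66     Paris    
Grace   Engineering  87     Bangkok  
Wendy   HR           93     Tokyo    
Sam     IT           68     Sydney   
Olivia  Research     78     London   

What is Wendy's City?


Row 4: Wendy
City = Tokyo

ANSWER: Tokyo


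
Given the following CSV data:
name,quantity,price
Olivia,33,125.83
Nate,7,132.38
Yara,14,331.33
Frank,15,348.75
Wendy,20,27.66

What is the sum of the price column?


Values in 'price' column:
  Row 1: 125.83
  Row 2: 132.38
  Row 3: 331.33
  Row 4: 348.75
  Row 5: 27.66
Sum = 125.83 + 132.38 + 331.33 + 348.75 + 27.66 = 965.95

ANSWER: 965.95


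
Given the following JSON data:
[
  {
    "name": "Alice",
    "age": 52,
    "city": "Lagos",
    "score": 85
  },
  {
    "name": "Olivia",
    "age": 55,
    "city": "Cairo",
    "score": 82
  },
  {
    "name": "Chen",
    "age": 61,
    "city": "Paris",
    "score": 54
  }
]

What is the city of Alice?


Looking up record where name = Alice
Record index: 0
Field 'city' = Lagos

ANSWER: Lagos


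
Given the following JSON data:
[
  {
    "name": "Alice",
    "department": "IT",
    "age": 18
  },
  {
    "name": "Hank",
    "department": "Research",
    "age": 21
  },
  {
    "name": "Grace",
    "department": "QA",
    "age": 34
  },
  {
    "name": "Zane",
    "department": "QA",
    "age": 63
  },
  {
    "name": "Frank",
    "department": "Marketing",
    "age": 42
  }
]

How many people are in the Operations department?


Scanning records for department = Operations
  No matches found
Count: 0

ANSWER: 0


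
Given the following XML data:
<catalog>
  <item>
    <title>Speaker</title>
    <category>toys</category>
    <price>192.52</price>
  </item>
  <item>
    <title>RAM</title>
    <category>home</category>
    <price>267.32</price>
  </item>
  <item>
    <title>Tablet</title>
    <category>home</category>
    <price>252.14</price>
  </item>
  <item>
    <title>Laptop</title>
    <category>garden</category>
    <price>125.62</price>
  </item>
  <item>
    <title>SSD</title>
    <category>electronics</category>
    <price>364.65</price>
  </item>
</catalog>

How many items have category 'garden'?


Scanning <item> elements for <category>garden</category>:
  Item 4: Laptop -> MATCH
Count: 1

ANSWER: 1


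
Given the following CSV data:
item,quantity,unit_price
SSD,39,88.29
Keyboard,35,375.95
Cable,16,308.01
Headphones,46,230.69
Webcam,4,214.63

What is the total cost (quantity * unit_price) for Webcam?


Row: Webcam
quantity = 4
unit_price = 214.63
total = 4 * 214.63 = 858.52

ANSWER: 858.52


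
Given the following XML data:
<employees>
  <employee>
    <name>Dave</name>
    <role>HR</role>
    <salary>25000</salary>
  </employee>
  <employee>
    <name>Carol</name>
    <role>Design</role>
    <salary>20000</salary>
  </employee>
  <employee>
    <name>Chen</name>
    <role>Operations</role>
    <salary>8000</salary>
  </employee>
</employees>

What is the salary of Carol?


Searching for <employee> with <name>Carol</name>
Found at position 2
<salary>20000</salary>

ANSWER: 20000


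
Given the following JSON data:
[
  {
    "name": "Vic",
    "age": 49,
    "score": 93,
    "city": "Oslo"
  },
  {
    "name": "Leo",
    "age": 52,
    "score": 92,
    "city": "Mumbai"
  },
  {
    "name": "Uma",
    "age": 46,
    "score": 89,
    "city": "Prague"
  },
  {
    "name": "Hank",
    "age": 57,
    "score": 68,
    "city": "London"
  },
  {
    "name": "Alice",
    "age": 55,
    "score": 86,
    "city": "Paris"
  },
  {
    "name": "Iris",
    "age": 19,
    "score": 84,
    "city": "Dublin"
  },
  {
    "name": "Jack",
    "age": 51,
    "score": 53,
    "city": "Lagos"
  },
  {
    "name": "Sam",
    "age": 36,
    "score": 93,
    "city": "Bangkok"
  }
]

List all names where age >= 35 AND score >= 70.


Checking both conditions:
  Vic (age=49, score=93) -> YES
  Leo (age=52, score=92) -> YES
  Uma (age=46, score=89) -> YES
  Hank (age=57, score=68) -> no
  Alice (age=55, score=86) -> YES
  Iris (age=19, score=84) -> no
  Jack (age=51, score=53) -> no
  Sam (age=36, score=93) -> YES


ANSWER: Vic, Leo, Uma, Alice, Sam


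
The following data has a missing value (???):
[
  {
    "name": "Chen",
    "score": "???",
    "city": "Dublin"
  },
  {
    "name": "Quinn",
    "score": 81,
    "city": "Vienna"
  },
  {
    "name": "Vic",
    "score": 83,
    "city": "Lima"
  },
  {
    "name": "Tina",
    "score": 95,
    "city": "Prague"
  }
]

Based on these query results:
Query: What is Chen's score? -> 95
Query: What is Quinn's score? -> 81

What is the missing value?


The missing value is Chen's score
From query: Chen's score = 95

ANSWER: 95


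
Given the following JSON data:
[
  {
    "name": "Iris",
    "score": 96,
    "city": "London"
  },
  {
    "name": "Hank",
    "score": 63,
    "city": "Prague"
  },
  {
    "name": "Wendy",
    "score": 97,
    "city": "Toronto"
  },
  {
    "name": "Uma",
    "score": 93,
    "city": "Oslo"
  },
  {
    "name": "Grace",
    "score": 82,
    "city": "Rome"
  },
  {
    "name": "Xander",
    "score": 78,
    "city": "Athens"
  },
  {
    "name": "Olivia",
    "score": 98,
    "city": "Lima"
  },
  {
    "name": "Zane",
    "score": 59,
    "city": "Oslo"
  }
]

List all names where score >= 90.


Filtering records where score >= 90:
  Iris (score=96) -> YES
  Hank (score=63) -> no
  Wendy (score=97) -> YES
  Uma (score=93) -> YES
  Grace (score=82) -> no
  Xander (score=78) -> no
  Olivia (score=98) -> YES
  Zane (score=59) -> no


ANSWER: Iris, Wendy, Uma, Olivia


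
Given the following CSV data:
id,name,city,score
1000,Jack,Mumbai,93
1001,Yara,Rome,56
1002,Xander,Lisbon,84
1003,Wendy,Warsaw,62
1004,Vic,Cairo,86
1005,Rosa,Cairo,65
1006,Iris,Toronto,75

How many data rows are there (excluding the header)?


Counting rows (excluding header):
Header: id,name,city,score
Data rows: 7

ANSWER: 7


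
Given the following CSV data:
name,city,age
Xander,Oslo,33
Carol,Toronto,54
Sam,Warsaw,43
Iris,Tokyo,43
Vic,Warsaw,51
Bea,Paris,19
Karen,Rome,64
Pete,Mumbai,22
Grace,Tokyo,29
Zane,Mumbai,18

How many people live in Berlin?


Scanning city column for 'Berlin':
Total matches: 0

ANSWER: 0


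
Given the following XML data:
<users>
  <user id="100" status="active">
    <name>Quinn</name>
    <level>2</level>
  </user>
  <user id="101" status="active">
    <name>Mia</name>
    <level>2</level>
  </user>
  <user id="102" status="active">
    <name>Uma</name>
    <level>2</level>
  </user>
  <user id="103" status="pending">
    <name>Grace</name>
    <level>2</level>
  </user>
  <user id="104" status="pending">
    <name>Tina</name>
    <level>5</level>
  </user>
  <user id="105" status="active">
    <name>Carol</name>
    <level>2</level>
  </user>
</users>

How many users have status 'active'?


Counting users with status='active':
  Quinn (id=100) -> MATCH
  Mia (id=101) -> MATCH
  Uma (id=102) -> MATCH
  Carol (id=105) -> MATCH
Count: 4

ANSWER: 4


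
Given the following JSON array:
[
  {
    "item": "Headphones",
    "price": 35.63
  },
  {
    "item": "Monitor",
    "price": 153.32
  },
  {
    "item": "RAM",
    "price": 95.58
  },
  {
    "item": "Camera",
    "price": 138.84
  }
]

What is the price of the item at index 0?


Array index 0 -> Headphones
price = 35.63

ANSWER: 35.63


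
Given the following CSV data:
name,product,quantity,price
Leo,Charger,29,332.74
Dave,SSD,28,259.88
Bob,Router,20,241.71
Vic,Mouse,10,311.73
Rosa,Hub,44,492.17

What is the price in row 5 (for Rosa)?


Row 5: Rosa
Column 'price' = 492.17

ANSWER: 492.17
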